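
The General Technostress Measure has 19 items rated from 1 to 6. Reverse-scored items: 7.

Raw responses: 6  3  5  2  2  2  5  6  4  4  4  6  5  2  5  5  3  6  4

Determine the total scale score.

Raw sum = 79. Reverse-scored items: 7; their raw sum = 5.
Each reversal replaces raw with 7 − raw, changing the total by 7 − 2·raw per item.
Total = 79 + 1·7 − 2·5 = 79 + 7 − 10 = 76

76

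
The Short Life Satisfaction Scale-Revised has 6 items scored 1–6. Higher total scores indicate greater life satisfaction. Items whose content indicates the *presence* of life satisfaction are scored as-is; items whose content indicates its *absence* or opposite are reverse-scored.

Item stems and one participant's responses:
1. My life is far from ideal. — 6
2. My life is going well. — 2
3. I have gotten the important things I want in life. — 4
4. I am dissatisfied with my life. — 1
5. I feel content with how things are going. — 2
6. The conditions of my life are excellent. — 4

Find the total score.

19

Items 1, 4 describe the absence/opposite of life satisfaction → reverse-score.
reverse-coded value = 7 − response.
  item 1: 7 − 6 = 1
  item 2: 2
  item 3: 4
  item 4: 7 − 1 = 6
  item 5: 2
  item 6: 4
Total = 1 + 2 + 4 + 6 + 2 + 4 = 19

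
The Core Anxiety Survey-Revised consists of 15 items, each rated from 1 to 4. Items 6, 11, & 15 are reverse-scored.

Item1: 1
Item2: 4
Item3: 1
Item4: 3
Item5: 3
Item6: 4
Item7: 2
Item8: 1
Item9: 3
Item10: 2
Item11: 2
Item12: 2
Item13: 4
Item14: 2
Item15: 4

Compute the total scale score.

Reverse-scored items use 5 − raw:
  item 6: 5 − 4 = 1
  item 11: 5 − 2 = 3
  item 15: 5 − 4 = 1
Scored items: 1, 4, 1, 3, 3, 1, 2, 1, 3, 2, 3, 2, 4, 2, 1
Total = 1 + 4 + 1 + 3 + 3 + 1 + 2 + 1 + 3 + 2 + 3 + 2 + 4 + 2 + 1 = 33

33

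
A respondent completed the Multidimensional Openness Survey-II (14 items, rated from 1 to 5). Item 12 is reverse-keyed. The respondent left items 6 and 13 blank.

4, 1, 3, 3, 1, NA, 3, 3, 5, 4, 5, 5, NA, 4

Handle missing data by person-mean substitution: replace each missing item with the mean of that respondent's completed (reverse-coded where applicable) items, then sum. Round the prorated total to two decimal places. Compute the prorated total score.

Reverse-coded (reverse-coded value = 6 − response):
  item 12: 6 − 5 = 1
Completed scored items (12 of 14): 4, 1, 3, 3, 1, 3, 3, 5, 4, 5, 1, 4; sum = 37.
Person mean = 37 / 12 ≈ 3.0833
Prorated total = (37 / 12) × 14 = 43.17 (to 2 dp)

43.17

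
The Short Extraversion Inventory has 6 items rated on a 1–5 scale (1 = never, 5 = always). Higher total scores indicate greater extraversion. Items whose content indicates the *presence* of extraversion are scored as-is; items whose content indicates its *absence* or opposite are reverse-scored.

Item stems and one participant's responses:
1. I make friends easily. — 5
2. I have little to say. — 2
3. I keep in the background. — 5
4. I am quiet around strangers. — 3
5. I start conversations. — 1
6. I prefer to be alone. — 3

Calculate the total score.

17

Items 2, 3, 4, 6 describe the absence/opposite of extraversion → reverse-score.
reverse-coded value = 6 − response.
  item 1: 5
  item 2: 6 − 2 = 4
  item 3: 6 − 5 = 1
  item 4: 6 − 3 = 3
  item 5: 1
  item 6: 6 − 3 = 3
Total = 5 + 4 + 1 + 3 + 1 + 3 = 17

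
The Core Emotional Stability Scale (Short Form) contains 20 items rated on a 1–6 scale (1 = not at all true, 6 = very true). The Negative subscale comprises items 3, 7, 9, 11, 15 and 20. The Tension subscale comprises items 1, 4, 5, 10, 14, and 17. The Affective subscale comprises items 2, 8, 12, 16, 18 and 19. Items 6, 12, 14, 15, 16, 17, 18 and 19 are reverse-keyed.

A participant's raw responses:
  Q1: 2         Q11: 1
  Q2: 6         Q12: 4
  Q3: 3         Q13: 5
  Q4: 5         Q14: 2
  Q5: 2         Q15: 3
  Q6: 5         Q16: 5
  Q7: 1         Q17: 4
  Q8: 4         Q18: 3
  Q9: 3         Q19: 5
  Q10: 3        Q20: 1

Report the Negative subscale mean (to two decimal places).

Negative items: 3, 7, 9, 11, 15, 20.
Of these, item 15 is reverse-keyed; reverse-coded value = 7 − response.
  item 3: 3
  item 7: 1
  item 9: 3
  item 11: 1
  item 15: 7 − 3 = 4
  item 20: 1
Sum = 3 + 1 + 3 + 1 + 4 + 1 = 13
Mean = 13 / 6 = 2.17

2.17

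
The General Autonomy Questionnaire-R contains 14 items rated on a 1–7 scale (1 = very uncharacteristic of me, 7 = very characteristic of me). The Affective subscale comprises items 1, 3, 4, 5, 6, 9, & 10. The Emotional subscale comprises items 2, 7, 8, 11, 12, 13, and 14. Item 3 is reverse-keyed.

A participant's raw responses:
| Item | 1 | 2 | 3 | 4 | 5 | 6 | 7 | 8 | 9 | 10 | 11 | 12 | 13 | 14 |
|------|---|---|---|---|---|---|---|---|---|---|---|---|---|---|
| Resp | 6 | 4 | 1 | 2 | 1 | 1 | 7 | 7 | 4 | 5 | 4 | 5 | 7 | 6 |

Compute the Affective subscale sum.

Affective items: 1, 3, 4, 5, 6, 9, 10.
Of these, item 3 is reverse-keyed; reverse-coded value = 8 − response.
  item 1: 6
  item 3: 8 − 1 = 7
  item 4: 2
  item 5: 1
  item 6: 1
  item 9: 4
  item 10: 5
Sum = 6 + 7 + 2 + 1 + 1 + 4 + 5 = 26

26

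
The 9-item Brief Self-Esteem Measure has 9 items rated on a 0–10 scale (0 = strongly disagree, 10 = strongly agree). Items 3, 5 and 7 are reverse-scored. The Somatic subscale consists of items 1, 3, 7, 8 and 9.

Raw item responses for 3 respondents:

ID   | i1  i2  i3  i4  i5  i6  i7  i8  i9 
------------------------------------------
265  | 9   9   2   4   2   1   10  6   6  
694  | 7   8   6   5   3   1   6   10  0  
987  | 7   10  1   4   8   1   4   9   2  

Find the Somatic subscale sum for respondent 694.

Respondent 694 raw: 7, 8, 6, 5, 3, 1, 6, 10, 0.
Somatic items: 1, 3, 7, 8, 9.
Reverse-coded (on a 0–10 scale, reversed = 10 − raw):
  item 1: 7
  item 3: 10 − 6 = 4
  item 7: 10 − 6 = 4
  item 8: 10
  item 9: 0
Sum = 7 + 4 + 4 + 10 + 0 = 25

25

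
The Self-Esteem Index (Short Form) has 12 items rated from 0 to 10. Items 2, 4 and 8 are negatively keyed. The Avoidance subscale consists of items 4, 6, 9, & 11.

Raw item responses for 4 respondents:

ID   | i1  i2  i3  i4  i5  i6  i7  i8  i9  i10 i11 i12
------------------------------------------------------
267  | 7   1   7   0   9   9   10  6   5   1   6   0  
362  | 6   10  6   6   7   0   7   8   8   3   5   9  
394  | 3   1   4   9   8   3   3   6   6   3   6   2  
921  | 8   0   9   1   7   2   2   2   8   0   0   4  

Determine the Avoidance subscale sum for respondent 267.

Respondent 267 raw: 7, 1, 7, 0, 9, 9, 10, 6, 5, 1, 6, 0.
Avoidance items: 4, 6, 9, 11.
Reverse-coded (reverse-coded value = 10 − response):
  item 4: 10 − 0 = 10
  item 6: 9
  item 9: 5
  item 11: 6
Sum = 10 + 9 + 5 + 6 = 30

30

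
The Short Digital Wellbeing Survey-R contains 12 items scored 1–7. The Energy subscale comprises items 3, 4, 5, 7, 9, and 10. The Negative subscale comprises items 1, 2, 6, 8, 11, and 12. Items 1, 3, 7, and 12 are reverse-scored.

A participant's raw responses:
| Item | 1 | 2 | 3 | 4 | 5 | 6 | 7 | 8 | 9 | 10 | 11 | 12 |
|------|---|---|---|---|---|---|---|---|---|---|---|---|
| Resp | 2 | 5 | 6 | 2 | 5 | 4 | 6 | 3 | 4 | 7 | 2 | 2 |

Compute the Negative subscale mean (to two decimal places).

Negative items: 1, 2, 6, 8, 11, 12.
Of these, items 1 & 12 are reverse-scored; on a 1–7 scale, reversed = 8 − raw.
  item 1: 8 − 2 = 6
  item 2: 5
  item 6: 4
  item 8: 3
  item 11: 2
  item 12: 8 − 2 = 6
Sum = 6 + 5 + 4 + 3 + 2 + 6 = 26
Mean = 26 / 6 = 4.33

4.33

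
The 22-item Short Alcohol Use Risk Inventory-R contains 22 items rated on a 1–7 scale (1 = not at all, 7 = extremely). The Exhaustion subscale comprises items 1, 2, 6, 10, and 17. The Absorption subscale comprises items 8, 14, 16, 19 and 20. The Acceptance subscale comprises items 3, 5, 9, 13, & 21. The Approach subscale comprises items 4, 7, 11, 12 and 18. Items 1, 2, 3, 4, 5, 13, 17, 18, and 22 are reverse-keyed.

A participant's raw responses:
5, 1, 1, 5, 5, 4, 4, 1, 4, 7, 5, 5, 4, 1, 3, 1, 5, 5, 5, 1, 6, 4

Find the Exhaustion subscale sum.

Exhaustion items: 1, 2, 6, 10, 17.
Of these, items 1, 2, & 17 are reverse-keyed; reversed = (1+7) − raw = 8 − raw.
  item 1: 8 − 5 = 3
  item 2: 8 − 1 = 7
  item 6: 4
  item 10: 7
  item 17: 8 − 5 = 3
Sum = 3 + 7 + 4 + 7 + 3 = 24

24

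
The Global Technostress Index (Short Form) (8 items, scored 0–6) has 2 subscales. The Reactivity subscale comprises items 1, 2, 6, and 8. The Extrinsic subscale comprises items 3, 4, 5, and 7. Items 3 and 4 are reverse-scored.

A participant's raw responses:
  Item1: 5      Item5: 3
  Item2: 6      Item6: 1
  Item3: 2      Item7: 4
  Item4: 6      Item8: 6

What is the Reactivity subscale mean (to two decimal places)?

4.50

Reactivity items: 1, 2, 6, 8.
  item 1: 5
  item 2: 6
  item 6: 1
  item 8: 6
Sum = 5 + 6 + 1 + 6 = 18
Mean = 18 / 4 = 4.50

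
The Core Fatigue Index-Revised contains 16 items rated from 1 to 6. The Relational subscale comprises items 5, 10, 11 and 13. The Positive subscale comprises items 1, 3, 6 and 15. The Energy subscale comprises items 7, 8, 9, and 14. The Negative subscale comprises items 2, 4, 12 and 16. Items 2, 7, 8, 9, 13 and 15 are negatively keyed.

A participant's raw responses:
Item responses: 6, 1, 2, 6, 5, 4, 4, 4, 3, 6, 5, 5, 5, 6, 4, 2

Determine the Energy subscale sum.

16

Energy items: 7, 8, 9, 14.
Of these, items 7, 8, and 9 are negatively keyed; reversed = (1+6) − raw = 7 − raw.
  item 7: 7 − 4 = 3
  item 8: 7 − 4 = 3
  item 9: 7 − 3 = 4
  item 14: 6
Sum = 3 + 3 + 4 + 6 = 16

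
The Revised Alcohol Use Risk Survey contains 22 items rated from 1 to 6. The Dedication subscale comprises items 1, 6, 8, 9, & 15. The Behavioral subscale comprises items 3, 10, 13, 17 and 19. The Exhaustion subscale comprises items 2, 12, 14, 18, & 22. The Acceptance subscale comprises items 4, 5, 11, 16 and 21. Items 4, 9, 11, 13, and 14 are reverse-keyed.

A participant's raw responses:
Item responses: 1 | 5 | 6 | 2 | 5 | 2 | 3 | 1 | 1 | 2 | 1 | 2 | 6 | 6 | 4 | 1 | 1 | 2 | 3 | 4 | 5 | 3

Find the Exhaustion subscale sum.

Exhaustion items: 2, 12, 14, 18, 22.
Of these, item 14 is reverse-keyed; on a 1–6 scale, reversed = 7 − raw.
  item 2: 5
  item 12: 2
  item 14: 7 − 6 = 1
  item 18: 2
  item 22: 3
Sum = 5 + 2 + 1 + 2 + 3 = 13

13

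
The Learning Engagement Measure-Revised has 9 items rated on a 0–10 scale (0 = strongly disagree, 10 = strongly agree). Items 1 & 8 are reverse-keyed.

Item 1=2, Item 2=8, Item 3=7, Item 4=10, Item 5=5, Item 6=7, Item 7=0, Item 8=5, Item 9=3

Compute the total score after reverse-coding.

Apply reverse scoring (reversed = (0+10) − raw = 10 − raw):
  item 1: 10 − 2 = 8
  item 8: 10 − 5 = 5
After reverse-coding: 8, 8, 7, 10, 5, 7, 0, 5, 3
Total = 8 + 8 + 7 + 10 + 5 + 7 + 0 + 5 + 3 = 53

53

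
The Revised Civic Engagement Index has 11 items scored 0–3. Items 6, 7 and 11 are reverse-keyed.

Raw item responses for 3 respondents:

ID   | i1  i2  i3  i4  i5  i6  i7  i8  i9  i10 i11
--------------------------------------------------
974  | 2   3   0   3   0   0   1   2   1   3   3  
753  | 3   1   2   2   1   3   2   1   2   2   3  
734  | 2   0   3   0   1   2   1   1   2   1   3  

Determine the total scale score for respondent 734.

Respondent 734 raw: 2, 0, 3, 0, 1, 2, 1, 1, 2, 1, 3.
Reverse-coded (reverse-coded value = 3 − response):
  item 1: 2
  item 2: 0
  item 3: 3
  item 4: 0
  item 5: 1
  item 6: 3 − 2 = 1
  item 7: 3 − 1 = 2
  item 8: 1
  item 9: 2
  item 10: 1
  item 11: 3 − 3 = 0
Sum = 2 + 0 + 3 + 0 + 1 + 1 + 2 + 1 + 2 + 1 + 0 = 13

13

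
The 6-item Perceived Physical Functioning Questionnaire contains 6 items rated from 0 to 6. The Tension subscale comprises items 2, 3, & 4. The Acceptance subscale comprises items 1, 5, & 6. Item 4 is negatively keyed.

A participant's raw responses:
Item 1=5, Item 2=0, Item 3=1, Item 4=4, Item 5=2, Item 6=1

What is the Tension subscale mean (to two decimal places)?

1.00

Tension items: 2, 3, 4.
Of these, item 4 is negatively keyed; reversed = (0+6) − raw = 6 − raw.
  item 2: 0
  item 3: 1
  item 4: 6 − 4 = 2
Sum = 0 + 1 + 2 = 3
Mean = 3 / 3 = 1.00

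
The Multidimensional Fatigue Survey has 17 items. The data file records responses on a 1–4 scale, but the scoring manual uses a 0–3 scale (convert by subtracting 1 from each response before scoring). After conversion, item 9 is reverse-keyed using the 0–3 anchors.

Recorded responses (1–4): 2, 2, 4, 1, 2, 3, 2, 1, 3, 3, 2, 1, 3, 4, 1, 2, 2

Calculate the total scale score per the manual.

20

Convert to 0–3: 1, 1, 3, 0, 1, 2, 1, 0, 2, 2, 1, 0, 2, 3, 0, 1, 1
Reverse-coded (reversed = (0+3) − raw = 3 − raw):
  item 9: 3 − 2 = 1
Scored: 1, 1, 3, 0, 1, 2, 1, 0, 1, 2, 1, 0, 2, 3, 0, 1, 1
Total = 20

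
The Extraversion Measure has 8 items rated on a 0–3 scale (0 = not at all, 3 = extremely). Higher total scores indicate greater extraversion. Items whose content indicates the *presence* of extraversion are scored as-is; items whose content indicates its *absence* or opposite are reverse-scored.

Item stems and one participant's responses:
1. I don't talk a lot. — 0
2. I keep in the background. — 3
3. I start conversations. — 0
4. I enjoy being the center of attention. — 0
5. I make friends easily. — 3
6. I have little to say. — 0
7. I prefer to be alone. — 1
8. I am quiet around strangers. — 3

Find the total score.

Items 1, 2, 6, 7, 8 describe the absence/opposite of extraversion → reverse-score.
reverse-coded value = 3 − response.
  item 1: 3 − 0 = 3
  item 2: 3 − 3 = 0
  item 3: 0
  item 4: 0
  item 5: 3
  item 6: 3 − 0 = 3
  item 7: 3 − 1 = 2
  item 8: 3 − 3 = 0
Total = 3 + 0 + 0 + 0 + 3 + 3 + 2 + 0 = 11

11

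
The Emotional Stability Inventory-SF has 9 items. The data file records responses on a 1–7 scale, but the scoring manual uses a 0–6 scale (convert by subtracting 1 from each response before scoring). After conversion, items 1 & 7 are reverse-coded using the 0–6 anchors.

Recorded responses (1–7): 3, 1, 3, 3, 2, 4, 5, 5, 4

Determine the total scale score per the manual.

Convert to 0–6: 2, 0, 2, 2, 1, 3, 4, 4, 3
Reverse-coded (reversed = (0+6) − raw = 6 − raw):
  item 1: 6 − 2 = 4
  item 7: 6 − 4 = 2
Scored: 4, 0, 2, 2, 1, 3, 2, 4, 3
Total = 21

21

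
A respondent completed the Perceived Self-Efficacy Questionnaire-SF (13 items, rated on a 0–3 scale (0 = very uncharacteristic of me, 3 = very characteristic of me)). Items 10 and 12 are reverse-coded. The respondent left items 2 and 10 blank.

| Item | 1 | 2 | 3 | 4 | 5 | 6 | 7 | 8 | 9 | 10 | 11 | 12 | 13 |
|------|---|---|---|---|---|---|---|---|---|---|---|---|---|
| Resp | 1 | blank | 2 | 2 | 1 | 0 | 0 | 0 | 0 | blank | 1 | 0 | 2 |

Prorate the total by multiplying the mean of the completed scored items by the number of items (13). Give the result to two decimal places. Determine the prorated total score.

14.18

Reverse-coded (reverse-coded value = 3 − response):
  item 12: 3 − 0 = 3
Completed scored items (11 of 13): 1, 2, 2, 1, 0, 0, 0, 0, 1, 3, 2; sum = 12.
Person mean = 12 / 11 ≈ 1.0909
Prorated total = (12 / 11) × 13 = 14.18 (to 2 dp)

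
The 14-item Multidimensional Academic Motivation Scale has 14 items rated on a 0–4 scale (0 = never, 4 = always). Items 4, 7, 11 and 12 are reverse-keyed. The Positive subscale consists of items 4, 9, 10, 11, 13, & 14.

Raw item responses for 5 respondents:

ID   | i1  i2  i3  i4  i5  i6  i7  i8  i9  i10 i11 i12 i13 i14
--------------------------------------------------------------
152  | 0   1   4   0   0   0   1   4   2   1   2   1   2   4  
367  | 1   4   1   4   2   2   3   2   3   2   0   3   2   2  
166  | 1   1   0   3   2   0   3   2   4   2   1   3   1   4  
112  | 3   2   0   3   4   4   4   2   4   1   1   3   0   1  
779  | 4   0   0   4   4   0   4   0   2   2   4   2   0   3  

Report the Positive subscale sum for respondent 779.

7

Respondent 779 raw: 4, 0, 0, 4, 4, 0, 4, 0, 2, 2, 4, 2, 0, 3.
Positive items: 4, 9, 10, 11, 13, 14.
Reverse-coded (on a 0–4 scale, reversed = 4 − raw):
  item 4: 4 − 4 = 0
  item 9: 2
  item 10: 2
  item 11: 4 − 4 = 0
  item 13: 0
  item 14: 3
Sum = 0 + 2 + 2 + 0 + 0 + 3 = 7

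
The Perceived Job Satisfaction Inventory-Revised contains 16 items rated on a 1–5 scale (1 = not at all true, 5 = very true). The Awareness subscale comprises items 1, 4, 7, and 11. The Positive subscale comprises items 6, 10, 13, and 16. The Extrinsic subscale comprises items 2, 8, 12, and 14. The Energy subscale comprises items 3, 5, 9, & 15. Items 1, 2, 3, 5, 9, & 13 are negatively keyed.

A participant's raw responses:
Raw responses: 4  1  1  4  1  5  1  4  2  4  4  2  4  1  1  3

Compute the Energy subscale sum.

15

Energy items: 3, 5, 9, 15.
Of these, items 3, 5, and 9 are negatively keyed; reversed = (1+5) − raw = 6 − raw.
  item 3: 6 − 1 = 5
  item 5: 6 − 1 = 5
  item 9: 6 − 2 = 4
  item 15: 1
Sum = 5 + 5 + 4 + 1 = 15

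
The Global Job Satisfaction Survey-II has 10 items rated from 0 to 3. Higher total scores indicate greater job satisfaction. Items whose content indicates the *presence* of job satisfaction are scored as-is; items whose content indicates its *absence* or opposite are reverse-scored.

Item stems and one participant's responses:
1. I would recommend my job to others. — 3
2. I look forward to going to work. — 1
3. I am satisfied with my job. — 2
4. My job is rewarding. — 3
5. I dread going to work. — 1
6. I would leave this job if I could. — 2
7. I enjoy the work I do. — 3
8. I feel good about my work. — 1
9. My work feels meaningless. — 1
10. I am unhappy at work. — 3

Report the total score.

Items 5, 6, 9, 10 describe the absence/opposite of job satisfaction → reverse-score.
on a 0–3 scale, reversed = 3 − raw.
  item 1: 3
  item 2: 1
  item 3: 2
  item 4: 3
  item 5: 3 − 1 = 2
  item 6: 3 − 2 = 1
  item 7: 3
  item 8: 1
  item 9: 3 − 1 = 2
  item 10: 3 − 3 = 0
Total = 3 + 1 + 2 + 3 + 2 + 1 + 3 + 1 + 2 + 0 = 18

18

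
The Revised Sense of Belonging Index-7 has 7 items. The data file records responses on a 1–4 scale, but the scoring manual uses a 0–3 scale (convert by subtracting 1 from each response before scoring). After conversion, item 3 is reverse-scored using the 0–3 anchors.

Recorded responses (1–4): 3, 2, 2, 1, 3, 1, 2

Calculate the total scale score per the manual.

8

Convert to 0–3: 2, 1, 1, 0, 2, 0, 1
Reverse-coded (reversed = (0+3) − raw = 3 − raw):
  item 3: 3 − 1 = 2
Scored: 2, 1, 2, 0, 2, 0, 1
Total = 8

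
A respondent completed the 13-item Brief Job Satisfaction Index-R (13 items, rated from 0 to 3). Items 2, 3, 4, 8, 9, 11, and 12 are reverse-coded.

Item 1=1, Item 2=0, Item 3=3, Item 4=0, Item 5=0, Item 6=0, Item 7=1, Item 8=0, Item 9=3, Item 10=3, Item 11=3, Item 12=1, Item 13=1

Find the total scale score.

17

Raw sum = 16. Reverse-coded items: 2, 3, 4, 8, 9, 11, 12; their raw sum = 10.
Each reversal replaces raw with 3 − raw, changing the total by 3 − 2·raw per item.
Total = 16 + 7·3 − 2·10 = 16 + 21 − 20 = 17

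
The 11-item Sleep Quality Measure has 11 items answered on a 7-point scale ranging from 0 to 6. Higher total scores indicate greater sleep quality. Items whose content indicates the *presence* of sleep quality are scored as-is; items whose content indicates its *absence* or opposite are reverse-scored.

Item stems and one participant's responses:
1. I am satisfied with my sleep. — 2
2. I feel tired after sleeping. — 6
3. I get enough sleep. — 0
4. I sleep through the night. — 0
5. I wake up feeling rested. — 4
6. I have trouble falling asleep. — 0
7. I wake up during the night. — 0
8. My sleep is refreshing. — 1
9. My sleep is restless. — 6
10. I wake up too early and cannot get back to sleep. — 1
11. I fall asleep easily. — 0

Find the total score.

24

Items 2, 6, 7, 9, 10 describe the absence/opposite of sleep quality → reverse-score.
reverse-coded value = 6 − response.
  item 1: 2
  item 2: 6 − 6 = 0
  item 3: 0
  item 4: 0
  item 5: 4
  item 6: 6 − 0 = 6
  item 7: 6 − 0 = 6
  item 8: 1
  item 9: 6 − 6 = 0
  item 10: 6 − 1 = 5
  item 11: 0
Total = 2 + 0 + 0 + 0 + 4 + 6 + 6 + 1 + 0 + 5 + 0 = 24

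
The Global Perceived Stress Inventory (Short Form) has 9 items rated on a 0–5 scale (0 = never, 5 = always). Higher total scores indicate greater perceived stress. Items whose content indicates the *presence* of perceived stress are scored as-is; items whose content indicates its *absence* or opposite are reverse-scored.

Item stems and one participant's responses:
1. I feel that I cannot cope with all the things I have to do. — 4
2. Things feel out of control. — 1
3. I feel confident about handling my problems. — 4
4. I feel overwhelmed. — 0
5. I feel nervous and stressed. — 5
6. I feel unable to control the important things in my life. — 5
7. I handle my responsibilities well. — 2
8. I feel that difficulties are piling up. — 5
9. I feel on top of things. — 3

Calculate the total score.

Items 3, 7, 9 describe the absence/opposite of perceived stress → reverse-score.
on a 0–5 scale, reversed = 5 − raw.
  item 1: 4
  item 2: 1
  item 3: 5 − 4 = 1
  item 4: 0
  item 5: 5
  item 6: 5
  item 7: 5 − 2 = 3
  item 8: 5
  item 9: 5 − 3 = 2
Total = 4 + 1 + 1 + 0 + 5 + 5 + 3 + 5 + 2 = 26

26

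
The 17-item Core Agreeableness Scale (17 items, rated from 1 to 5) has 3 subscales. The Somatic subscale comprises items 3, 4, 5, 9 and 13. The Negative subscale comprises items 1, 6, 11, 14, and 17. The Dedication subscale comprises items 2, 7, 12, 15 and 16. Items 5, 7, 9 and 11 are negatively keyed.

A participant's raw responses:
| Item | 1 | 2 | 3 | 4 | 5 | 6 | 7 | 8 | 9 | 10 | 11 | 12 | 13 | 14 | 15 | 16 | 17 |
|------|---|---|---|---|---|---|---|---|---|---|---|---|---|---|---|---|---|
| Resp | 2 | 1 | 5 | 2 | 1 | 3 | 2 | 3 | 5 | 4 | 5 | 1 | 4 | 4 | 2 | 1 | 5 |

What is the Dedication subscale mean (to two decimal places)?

1.80

Dedication items: 2, 7, 12, 15, 16.
Of these, item 7 is negatively keyed; on a 1–5 scale, reversed = 6 − raw.
  item 2: 1
  item 7: 6 − 2 = 4
  item 12: 1
  item 15: 2
  item 16: 1
Sum = 1 + 4 + 1 + 2 + 1 = 9
Mean = 9 / 5 = 1.80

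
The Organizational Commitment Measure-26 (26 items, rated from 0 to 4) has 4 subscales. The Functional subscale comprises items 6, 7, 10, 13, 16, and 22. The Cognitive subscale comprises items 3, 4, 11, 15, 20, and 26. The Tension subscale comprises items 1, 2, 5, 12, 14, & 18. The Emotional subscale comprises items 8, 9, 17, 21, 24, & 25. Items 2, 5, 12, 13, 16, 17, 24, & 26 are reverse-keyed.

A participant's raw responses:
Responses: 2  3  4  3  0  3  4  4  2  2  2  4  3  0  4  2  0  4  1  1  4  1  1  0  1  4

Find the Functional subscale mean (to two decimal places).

Functional items: 6, 7, 10, 13, 16, 22.
Of these, items 13 and 16 are reverse-keyed; reversed = (0+4) − raw = 4 − raw.
  item 6: 3
  item 7: 4
  item 10: 2
  item 13: 4 − 3 = 1
  item 16: 4 − 2 = 2
  item 22: 1
Sum = 3 + 4 + 2 + 1 + 2 + 1 = 13
Mean = 13 / 6 = 2.17

2.17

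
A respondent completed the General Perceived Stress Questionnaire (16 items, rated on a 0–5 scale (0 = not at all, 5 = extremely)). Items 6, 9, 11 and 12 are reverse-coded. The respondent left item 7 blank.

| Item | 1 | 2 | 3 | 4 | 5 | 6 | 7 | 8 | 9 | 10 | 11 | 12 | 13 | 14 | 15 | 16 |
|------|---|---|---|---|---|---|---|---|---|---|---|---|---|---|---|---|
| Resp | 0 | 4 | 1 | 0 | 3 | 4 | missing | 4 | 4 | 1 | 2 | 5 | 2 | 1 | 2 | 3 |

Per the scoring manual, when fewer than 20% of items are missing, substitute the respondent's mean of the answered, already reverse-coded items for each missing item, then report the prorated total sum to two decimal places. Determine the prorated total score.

Reverse-coded (reverse-coded value = 5 − response):
  item 6: 5 − 4 = 1
  item 9: 5 − 4 = 1
  item 11: 5 − 2 = 3
  item 12: 5 − 5 = 0
Completed scored items (15 of 16): 0, 4, 1, 0, 3, 1, 4, 1, 1, 3, 0, 2, 1, 2, 3; sum = 26.
Person mean = 26 / 15 ≈ 1.7333
Prorated total = (26 / 15) × 16 = 27.73 (to 2 dp)

27.73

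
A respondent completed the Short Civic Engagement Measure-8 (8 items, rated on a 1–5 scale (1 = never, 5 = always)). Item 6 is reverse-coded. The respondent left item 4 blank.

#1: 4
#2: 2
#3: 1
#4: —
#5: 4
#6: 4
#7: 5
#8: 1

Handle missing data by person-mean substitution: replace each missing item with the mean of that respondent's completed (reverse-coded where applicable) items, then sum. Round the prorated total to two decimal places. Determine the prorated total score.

Reverse-coded (reverse-coded value = 6 − response):
  item 6: 6 − 4 = 2
Completed scored items (7 of 8): 4, 2, 1, 4, 2, 5, 1; sum = 19.
Person mean = 19 / 7 ≈ 2.7143
Prorated total = (19 / 7) × 8 = 21.71 (to 2 dp)

21.71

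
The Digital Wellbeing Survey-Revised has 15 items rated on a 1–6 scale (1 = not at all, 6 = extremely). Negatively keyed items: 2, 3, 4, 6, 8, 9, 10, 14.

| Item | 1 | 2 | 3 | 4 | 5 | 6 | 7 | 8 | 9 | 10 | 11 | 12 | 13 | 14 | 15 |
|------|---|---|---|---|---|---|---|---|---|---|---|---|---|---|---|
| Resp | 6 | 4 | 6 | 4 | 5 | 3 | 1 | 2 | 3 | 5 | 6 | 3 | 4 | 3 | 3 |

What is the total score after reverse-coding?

Reverse-coded items (reversed = (1+6) − raw = 7 − raw):
  item 2: 7 − 4 = 3
  item 3: 7 − 6 = 1
  item 4: 7 − 4 = 3
  item 6: 7 − 3 = 4
  item 8: 7 − 2 = 5
  item 9: 7 − 3 = 4
  item 10: 7 − 5 = 2
  item 14: 7 − 3 = 4
After reverse-coding: 6, 3, 1, 3, 5, 4, 1, 5, 4, 2, 6, 3, 4, 4, 3
Total = 6 + 3 + 1 + 3 + 5 + 4 + 1 + 5 + 4 + 2 + 6 + 3 + 4 + 4 + 3 = 54

54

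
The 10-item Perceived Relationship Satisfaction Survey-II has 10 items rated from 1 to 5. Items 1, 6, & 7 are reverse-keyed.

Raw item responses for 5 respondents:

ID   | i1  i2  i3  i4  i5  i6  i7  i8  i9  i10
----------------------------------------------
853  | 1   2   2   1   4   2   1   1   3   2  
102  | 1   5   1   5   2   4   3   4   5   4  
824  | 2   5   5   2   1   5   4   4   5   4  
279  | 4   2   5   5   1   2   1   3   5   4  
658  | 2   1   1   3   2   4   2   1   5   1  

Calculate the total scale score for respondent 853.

Respondent 853 raw: 1, 2, 2, 1, 4, 2, 1, 1, 3, 2.
Reverse-coded (reversed = (1+5) − raw = 6 − raw):
  item 1: 6 − 1 = 5
  item 2: 2
  item 3: 2
  item 4: 1
  item 5: 4
  item 6: 6 − 2 = 4
  item 7: 6 − 1 = 5
  item 8: 1
  item 9: 3
  item 10: 2
Sum = 5 + 2 + 2 + 1 + 4 + 4 + 5 + 1 + 3 + 2 = 29

29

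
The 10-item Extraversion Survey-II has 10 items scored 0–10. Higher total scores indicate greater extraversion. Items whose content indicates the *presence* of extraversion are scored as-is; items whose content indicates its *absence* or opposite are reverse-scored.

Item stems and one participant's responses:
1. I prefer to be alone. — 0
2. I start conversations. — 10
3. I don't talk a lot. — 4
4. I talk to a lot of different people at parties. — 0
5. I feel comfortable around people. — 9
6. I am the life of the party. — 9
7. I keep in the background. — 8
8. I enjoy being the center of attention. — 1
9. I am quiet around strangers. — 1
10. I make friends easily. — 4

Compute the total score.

Items 1, 3, 7, 9 describe the absence/opposite of extraversion → reverse-score.
reversed = (0+10) − raw = 10 − raw.
  item 1: 10 − 0 = 10
  item 2: 10
  item 3: 10 − 4 = 6
  item 4: 0
  item 5: 9
  item 6: 9
  item 7: 10 − 8 = 2
  item 8: 1
  item 9: 10 − 1 = 9
  item 10: 4
Total = 10 + 10 + 6 + 0 + 9 + 9 + 2 + 1 + 9 + 4 = 60

60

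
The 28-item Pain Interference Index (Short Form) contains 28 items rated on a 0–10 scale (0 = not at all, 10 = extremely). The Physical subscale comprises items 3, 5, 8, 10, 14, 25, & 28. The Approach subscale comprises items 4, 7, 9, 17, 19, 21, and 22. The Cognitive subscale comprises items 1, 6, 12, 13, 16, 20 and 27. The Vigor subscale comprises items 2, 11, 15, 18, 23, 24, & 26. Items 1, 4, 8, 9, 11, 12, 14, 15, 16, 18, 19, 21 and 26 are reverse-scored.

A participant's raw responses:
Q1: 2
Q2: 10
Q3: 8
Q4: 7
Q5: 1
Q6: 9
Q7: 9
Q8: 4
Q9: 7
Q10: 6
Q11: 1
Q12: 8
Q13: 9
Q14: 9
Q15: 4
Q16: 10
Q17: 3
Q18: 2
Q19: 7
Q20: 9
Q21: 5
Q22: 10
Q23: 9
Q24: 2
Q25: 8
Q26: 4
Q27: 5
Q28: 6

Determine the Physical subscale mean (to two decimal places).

Physical items: 3, 5, 8, 10, 14, 25, 28.
Of these, items 8 & 14 are reverse-scored; on a 0–10 scale, reversed = 10 − raw.
  item 3: 8
  item 5: 1
  item 8: 10 − 4 = 6
  item 10: 6
  item 14: 10 − 9 = 1
  item 25: 8
  item 28: 6
Sum = 8 + 1 + 6 + 6 + 1 + 8 + 6 = 36
Mean = 36 / 7 = 5.14

5.14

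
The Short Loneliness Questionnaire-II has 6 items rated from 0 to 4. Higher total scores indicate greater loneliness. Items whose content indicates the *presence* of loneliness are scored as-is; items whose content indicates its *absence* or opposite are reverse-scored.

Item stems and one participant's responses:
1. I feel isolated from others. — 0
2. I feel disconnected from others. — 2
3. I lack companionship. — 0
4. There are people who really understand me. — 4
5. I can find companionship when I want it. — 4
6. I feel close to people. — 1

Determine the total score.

5

Items 4, 5, 6 describe the absence/opposite of loneliness → reverse-score.
reverse-coded value = 4 − response.
  item 1: 0
  item 2: 2
  item 3: 0
  item 4: 4 − 4 = 0
  item 5: 4 − 4 = 0
  item 6: 4 − 1 = 3
Total = 0 + 2 + 0 + 0 + 0 + 3 = 5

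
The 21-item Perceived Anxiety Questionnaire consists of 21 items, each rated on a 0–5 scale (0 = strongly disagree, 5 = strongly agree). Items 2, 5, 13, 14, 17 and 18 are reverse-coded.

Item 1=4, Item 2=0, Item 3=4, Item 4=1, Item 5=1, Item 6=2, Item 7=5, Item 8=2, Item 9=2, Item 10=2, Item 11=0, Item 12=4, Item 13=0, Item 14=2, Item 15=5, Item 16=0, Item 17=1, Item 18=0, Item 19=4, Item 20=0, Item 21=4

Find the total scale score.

Reversing items 2, 5, 13, 14, 17 and 18 with 5 − raw:
Total = 4 + (5−0) + 4 + 1 + (5−1) + 2 + 5 + 2 + 2 + 2 + 0 + 4 + (5−0) + (5−2) + 5 + 0 + (5−1) + (5−0) + 4 + 0 + 4
      = 4 + 5 + 4 + 1 + 4 + 2 + 5 + 2 + 2 + 2 + 0 + 4 + 5 + 3 + 5 + 0 + 4 + 5 + 4 + 0 + 4 = 65

65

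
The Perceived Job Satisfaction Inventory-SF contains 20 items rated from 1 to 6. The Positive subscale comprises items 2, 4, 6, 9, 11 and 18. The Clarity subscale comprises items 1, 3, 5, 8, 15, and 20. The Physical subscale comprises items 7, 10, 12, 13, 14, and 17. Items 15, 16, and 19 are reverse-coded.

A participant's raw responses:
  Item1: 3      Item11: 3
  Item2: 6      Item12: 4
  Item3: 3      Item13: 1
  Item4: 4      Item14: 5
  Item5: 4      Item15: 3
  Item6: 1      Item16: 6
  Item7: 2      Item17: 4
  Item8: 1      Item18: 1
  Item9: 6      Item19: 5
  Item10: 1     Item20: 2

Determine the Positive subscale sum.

21

Positive items: 2, 4, 6, 9, 11, 18.
  item 2: 6
  item 4: 4
  item 6: 1
  item 9: 6
  item 11: 3
  item 18: 1
Sum = 6 + 4 + 1 + 6 + 3 + 1 = 21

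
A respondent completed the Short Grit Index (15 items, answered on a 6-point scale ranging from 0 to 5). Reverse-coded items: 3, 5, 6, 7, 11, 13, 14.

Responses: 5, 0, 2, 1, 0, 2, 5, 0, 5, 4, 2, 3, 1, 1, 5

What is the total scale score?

Reverse-coded items use 5 − raw:
  item 3: 5 − 2 = 3
  item 5: 5 − 0 = 5
  item 6: 5 − 2 = 3
  item 7: 5 − 5 = 0
  item 11: 5 − 2 = 3
  item 13: 5 − 1 = 4
  item 14: 5 − 1 = 4
After reverse-coding: 5, 0, 3, 1, 5, 3, 0, 0, 5, 4, 3, 3, 4, 4, 5
Total = 5 + 0 + 3 + 1 + 5 + 3 + 0 + 0 + 5 + 4 + 3 + 3 + 4 + 4 + 5 = 45

45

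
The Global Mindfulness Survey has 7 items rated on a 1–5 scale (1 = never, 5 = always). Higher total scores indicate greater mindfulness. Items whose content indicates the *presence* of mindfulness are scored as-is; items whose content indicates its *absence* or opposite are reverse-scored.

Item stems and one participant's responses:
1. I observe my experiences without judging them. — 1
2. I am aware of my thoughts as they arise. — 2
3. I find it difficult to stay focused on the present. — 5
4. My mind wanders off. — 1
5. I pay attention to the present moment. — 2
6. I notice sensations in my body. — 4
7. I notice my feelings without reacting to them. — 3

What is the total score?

18

Items 3, 4 describe the absence/opposite of mindfulness → reverse-score.
reverse-coded value = 6 − response.
  item 1: 1
  item 2: 2
  item 3: 6 − 5 = 1
  item 4: 6 − 1 = 5
  item 5: 2
  item 6: 4
  item 7: 3
Total = 1 + 2 + 1 + 5 + 2 + 4 + 3 = 18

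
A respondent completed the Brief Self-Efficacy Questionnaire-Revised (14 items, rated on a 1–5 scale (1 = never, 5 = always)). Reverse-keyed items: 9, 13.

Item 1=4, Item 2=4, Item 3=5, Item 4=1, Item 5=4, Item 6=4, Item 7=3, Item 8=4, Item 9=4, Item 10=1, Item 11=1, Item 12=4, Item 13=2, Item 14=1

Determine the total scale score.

42

Apply reverse scoring (on a 1–5 scale, reversed = 6 − raw):
  item 9: 6 − 4 = 2
  item 13: 6 − 2 = 4
Scored items: 4, 4, 5, 1, 4, 4, 3, 4, 2, 1, 1, 4, 4, 1
Total = 4 + 4 + 5 + 1 + 4 + 4 + 3 + 4 + 2 + 1 + 1 + 4 + 4 + 1 = 42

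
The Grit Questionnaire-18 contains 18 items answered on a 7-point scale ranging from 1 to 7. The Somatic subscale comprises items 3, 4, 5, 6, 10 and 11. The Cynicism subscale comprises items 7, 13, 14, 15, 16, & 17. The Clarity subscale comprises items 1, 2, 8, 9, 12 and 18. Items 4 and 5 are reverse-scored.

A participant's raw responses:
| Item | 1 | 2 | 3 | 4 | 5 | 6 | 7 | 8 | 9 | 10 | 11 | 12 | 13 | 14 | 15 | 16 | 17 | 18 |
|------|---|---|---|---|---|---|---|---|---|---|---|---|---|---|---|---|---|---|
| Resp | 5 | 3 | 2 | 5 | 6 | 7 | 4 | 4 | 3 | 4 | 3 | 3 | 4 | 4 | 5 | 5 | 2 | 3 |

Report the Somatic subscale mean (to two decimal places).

3.50

Somatic items: 3, 4, 5, 6, 10, 11.
Of these, items 4 & 5 are reverse-scored; reversed = (1+7) − raw = 8 − raw.
  item 3: 2
  item 4: 8 − 5 = 3
  item 5: 8 − 6 = 2
  item 6: 7
  item 10: 4
  item 11: 3
Sum = 2 + 3 + 2 + 7 + 4 + 3 = 21
Mean = 21 / 6 = 3.50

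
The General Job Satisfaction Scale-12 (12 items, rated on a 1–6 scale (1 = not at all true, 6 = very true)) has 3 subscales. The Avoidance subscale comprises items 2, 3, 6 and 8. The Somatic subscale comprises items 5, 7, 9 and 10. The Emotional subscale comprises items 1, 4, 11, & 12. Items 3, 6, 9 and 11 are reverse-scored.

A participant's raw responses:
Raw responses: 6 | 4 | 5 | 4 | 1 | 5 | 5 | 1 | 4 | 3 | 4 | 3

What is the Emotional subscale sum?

16

Emotional items: 1, 4, 11, 12.
Of these, item 11 is reverse-scored; reverse-coded value = 7 − response.
  item 1: 6
  item 4: 4
  item 11: 7 − 4 = 3
  item 12: 3
Sum = 6 + 4 + 3 + 3 = 16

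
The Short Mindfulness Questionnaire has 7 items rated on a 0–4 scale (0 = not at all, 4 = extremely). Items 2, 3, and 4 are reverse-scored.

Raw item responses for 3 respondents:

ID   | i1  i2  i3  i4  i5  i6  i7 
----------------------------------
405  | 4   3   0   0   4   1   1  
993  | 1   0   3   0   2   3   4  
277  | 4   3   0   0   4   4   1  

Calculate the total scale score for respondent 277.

22

Respondent 277 raw: 4, 3, 0, 0, 4, 4, 1.
Reverse-coded (reverse-coded value = 4 − response):
  item 1: 4
  item 2: 4 − 3 = 1
  item 3: 4 − 0 = 4
  item 4: 4 − 0 = 4
  item 5: 4
  item 6: 4
  item 7: 1
Sum = 4 + 1 + 4 + 4 + 4 + 4 + 1 = 22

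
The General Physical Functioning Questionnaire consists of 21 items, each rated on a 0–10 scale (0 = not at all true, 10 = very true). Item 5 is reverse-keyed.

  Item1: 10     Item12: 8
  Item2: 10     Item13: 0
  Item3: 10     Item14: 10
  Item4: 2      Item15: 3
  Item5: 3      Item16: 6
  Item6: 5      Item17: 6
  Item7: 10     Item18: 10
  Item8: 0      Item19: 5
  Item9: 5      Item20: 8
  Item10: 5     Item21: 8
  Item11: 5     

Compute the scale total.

Raw sum = 129. Reverse-keyed items: 5; their raw sum = 3.
Each reversal replaces raw with 10 − raw, changing the total by 10 − 2·raw per item.
Total = 129 + 1·10 − 2·3 = 129 + 10 − 6 = 133

133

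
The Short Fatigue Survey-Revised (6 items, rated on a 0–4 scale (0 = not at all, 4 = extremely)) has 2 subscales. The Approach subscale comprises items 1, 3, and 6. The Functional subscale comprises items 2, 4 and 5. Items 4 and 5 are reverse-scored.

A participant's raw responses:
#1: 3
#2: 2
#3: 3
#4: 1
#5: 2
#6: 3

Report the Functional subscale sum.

Functional items: 2, 4, 5.
Of these, items 4 and 5 are reverse-scored; reverse-coded value = 4 − response.
  item 2: 2
  item 4: 4 − 1 = 3
  item 5: 4 − 2 = 2
Sum = 2 + 3 + 2 = 7

7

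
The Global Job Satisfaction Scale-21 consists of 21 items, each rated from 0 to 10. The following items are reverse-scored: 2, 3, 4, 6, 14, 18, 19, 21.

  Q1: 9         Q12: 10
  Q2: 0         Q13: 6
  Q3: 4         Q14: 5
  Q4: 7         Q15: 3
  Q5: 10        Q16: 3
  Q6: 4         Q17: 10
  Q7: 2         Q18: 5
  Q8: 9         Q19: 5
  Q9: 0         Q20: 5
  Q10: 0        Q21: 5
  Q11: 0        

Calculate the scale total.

112

Apply reverse scoring (reverse-coded value = 10 − response):
  item 2: 10 − 0 = 10
  item 3: 10 − 4 = 6
  item 4: 10 − 7 = 3
  item 6: 10 − 4 = 6
  item 14: 10 − 5 = 5
  item 18: 10 − 5 = 5
  item 19: 10 − 5 = 5
  item 21: 10 − 5 = 5
Scored items: 9, 10, 6, 3, 10, 6, 2, 9, 0, 0, 0, 10, 6, 5, 3, 3, 10, 5, 5, 5, 5
Total = 9 + 10 + 6 + 3 + 10 + 6 + 2 + 9 + 0 + 0 + 0 + 10 + 6 + 5 + 3 + 3 + 10 + 5 + 5 + 5 + 5 = 112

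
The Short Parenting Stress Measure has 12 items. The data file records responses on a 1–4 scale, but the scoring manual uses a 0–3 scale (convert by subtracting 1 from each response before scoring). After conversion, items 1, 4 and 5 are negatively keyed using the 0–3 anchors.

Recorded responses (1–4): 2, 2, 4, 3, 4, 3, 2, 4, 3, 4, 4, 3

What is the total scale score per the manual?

Convert to 0–3: 1, 1, 3, 2, 3, 2, 1, 3, 2, 3, 3, 2
Reverse-coded (on a 0–3 scale, reversed = 3 − raw):
  item 1: 3 − 1 = 2
  item 4: 3 − 2 = 1
  item 5: 3 − 3 = 0
Scored: 2, 1, 3, 1, 0, 2, 1, 3, 2, 3, 3, 2
Total = 23

23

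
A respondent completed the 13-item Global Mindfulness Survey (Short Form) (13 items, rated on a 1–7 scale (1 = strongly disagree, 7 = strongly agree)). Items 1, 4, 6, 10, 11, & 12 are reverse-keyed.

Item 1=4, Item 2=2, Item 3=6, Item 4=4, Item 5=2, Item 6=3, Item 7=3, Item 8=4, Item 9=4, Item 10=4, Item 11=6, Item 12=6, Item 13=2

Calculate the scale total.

44

Apply reverse scoring (on a 1–7 scale, reversed = 8 − raw):
  item 1: 8 − 4 = 4
  item 4: 8 − 4 = 4
  item 6: 8 − 3 = 5
  item 10: 8 − 4 = 4
  item 11: 8 − 6 = 2
  item 12: 8 − 6 = 2
Scored items: 4, 2, 6, 4, 2, 5, 3, 4, 4, 4, 2, 2, 2
Total = 4 + 2 + 6 + 4 + 2 + 5 + 3 + 4 + 4 + 4 + 2 + 2 + 2 = 44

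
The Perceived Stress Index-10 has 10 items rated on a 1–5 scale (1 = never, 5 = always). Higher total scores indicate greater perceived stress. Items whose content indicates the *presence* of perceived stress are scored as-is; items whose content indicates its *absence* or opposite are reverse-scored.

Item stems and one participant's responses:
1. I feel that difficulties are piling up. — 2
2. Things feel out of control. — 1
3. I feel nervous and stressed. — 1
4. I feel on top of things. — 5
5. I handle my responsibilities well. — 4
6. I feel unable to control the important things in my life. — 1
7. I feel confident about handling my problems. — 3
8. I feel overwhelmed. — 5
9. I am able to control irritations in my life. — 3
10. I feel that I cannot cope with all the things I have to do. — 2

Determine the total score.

21

Items 4, 5, 7, 9 describe the absence/opposite of perceived stress → reverse-score.
on a 1–5 scale, reversed = 6 − raw.
  item 1: 2
  item 2: 1
  item 3: 1
  item 4: 6 − 5 = 1
  item 5: 6 − 4 = 2
  item 6: 1
  item 7: 6 − 3 = 3
  item 8: 5
  item 9: 6 − 3 = 3
  item 10: 2
Total = 2 + 1 + 1 + 1 + 2 + 1 + 3 + 5 + 3 + 2 = 21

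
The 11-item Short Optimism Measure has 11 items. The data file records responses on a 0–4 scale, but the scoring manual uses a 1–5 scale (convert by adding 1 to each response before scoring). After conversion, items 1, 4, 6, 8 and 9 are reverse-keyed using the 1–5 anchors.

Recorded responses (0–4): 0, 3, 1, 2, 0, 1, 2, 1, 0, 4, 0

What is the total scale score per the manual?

37

Convert to 1–5: 1, 4, 2, 3, 1, 2, 3, 2, 1, 5, 1
Reverse-coded (reverse-coded value = 6 − response):
  item 1: 6 − 1 = 5
  item 4: 6 − 3 = 3
  item 6: 6 − 2 = 4
  item 8: 6 − 2 = 4
  item 9: 6 − 1 = 5
Scored: 5, 4, 2, 3, 1, 4, 3, 4, 5, 5, 1
Total = 37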